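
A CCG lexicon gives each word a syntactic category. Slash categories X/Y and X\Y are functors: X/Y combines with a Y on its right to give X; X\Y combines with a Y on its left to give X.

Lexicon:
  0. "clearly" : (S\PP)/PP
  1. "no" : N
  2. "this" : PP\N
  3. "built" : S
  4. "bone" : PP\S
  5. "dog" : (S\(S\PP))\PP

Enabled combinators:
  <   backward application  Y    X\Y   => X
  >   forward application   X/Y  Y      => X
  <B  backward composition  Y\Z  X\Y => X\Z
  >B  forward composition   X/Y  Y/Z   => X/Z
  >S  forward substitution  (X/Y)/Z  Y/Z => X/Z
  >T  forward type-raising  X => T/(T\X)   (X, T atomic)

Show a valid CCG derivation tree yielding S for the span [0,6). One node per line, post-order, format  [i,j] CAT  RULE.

[0,6] S   <
  [0,3] S\PP   >
    [0,1] "clearly" : (S\PP)/PP
    [1,3] PP   <
      [1,2] "no" : N
      [2,3] "this" : PP\N
  [3,6] S\(S\PP)   <
    [3,5] PP   >
      [3,4] PP/(PP\S)   >T
        [3,4] "built" : S
      [4,5] "bone" : PP\S
    [5,6] "dog" : (S\(S\PP))\PP

[0,1] (S\PP)/PP  lex  "clearly"
[1,2] N  lex  "no"
[2,3] PP\N  lex  "this"
[1,3] PP  <  k=2
[0,3] S\PP  >  k=1
[3,4] S  lex  "built"
[3,4] PP/(PP\S)  >T
[4,5] PP\S  lex  "bone"
[3,5] PP  >  k=4
[5,6] (S\(S\PP))\PP  lex  "dog"
[3,6] S\(S\PP)  <  k=5
[0,6] S  <  k=3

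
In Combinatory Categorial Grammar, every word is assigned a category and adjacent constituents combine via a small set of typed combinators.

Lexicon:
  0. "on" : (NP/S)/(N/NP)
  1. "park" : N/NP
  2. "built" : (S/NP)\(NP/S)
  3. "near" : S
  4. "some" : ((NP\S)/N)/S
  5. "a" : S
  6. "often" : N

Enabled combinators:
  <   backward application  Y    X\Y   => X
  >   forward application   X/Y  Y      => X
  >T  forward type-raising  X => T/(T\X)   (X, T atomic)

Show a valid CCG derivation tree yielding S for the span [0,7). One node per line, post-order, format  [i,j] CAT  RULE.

[0,1] (NP/S)/(N/NP)  lex  "on"
[1,2] N/NP  lex  "park"
[0,2] NP/S  >  k=1
[2,3] (S/NP)\(NP/S)  lex  "built"
[0,3] S/NP  <  k=2
[3,4] S  lex  "near"
[4,5] ((NP\S)/N)/S  lex  "some"
[5,6] S  lex  "a"
[4,6] (NP\S)/N  >  k=5
[6,7] N  lex  "often"
[4,7] NP\S  >  k=6
[3,7] NP  <  k=4
[0,7] S  >  k=3

[0,7] S   >
  [0,3] S/NP   <
    [0,2] NP/S   >
      [0,1] "on" : (NP/S)/(N/NP)
      [1,2] "park" : N/NP
    [2,3] "built" : (S/NP)\(NP/S)
  [3,7] NP   <
    [3,4] "near" : S
    [4,7] NP\S   >
      [4,6] (NP\S)/N   >
        [4,5] "some" : ((NP\S)/N)/S
        [5,6] "a" : S
      [6,7] "often" : N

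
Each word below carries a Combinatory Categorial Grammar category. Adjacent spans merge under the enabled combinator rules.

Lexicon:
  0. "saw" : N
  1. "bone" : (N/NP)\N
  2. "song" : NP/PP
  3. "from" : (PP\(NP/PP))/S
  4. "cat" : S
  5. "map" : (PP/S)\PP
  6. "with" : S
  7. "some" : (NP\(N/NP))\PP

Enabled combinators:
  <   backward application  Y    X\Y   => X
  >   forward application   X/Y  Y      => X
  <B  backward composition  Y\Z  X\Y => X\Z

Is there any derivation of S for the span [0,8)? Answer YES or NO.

NO

N (N/NP)\N NP/PP (PP\(NP/PP))/S S (PP/S)\PP S (NP\(N/NP))\PP
CKY chart[0,8] = {NP}; S ∉ chart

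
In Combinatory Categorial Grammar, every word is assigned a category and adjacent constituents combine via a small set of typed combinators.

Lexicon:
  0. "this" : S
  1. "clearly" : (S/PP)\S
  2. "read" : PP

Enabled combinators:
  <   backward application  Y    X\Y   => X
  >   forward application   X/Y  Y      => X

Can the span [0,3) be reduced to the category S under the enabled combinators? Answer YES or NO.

YES

[0,3] S   >
  [0,2] S/PP   <
    [0,1] "this" : S
    [1,2] "clearly" : (S/PP)\S
  [2,3] "read" : PP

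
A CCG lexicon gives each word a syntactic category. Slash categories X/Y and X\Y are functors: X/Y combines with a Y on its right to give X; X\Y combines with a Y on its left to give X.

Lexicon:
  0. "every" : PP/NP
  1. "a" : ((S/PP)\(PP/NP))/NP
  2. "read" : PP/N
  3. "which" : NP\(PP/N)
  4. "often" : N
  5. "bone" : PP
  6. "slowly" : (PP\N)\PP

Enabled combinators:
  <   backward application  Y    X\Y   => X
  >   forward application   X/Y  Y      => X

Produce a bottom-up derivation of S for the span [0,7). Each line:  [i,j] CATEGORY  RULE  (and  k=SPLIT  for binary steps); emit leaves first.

[0,7] S   >
  [0,4] S/PP   <
    [0,1] "every" : PP/NP
    [1,4] (S/PP)\(PP/NP)   >
      [1,2] "a" : ((S/PP)\(PP/NP))/NP
      [2,4] NP   <
        [2,3] "read" : PP/N
        [3,4] "which" : NP\(PP/N)
  [4,7] PP   <
    [4,5] "often" : N
    [5,7] PP\N   <
      [5,6] "bone" : PP
      [6,7] "slowly" : (PP\N)\PP

[0,1] PP/NP  lex  "every"
[1,2] ((S/PP)\(PP/NP))/NP  lex  "a"
[2,3] PP/N  lex  "read"
[3,4] NP\(PP/N)  lex  "which"
[2,4] NP  <  k=3
[1,4] (S/PP)\(PP/NP)  >  k=2
[0,4] S/PP  <  k=1
[4,5] N  lex  "often"
[5,6] PP  lex  "bone"
[6,7] (PP\N)\PP  lex  "slowly"
[5,7] PP\N  <  k=6
[4,7] PP  <  k=5
[0,7] S  >  k=4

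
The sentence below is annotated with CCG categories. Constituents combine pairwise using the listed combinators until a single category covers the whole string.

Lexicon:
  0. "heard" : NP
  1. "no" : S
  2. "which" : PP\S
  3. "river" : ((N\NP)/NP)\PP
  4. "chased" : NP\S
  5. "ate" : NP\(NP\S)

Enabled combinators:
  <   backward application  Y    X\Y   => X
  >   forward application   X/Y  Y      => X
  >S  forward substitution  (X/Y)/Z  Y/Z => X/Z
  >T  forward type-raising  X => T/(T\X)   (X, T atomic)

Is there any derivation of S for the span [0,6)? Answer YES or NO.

NO

NP S PP\S ((N\NP)/NP)\PP NP\S NP\(NP\S)
CKY chart[0,6] = {N, N/(N\N), NP/(NP\N), PP/(PP\N), S/(S\N)}; S ∉ chart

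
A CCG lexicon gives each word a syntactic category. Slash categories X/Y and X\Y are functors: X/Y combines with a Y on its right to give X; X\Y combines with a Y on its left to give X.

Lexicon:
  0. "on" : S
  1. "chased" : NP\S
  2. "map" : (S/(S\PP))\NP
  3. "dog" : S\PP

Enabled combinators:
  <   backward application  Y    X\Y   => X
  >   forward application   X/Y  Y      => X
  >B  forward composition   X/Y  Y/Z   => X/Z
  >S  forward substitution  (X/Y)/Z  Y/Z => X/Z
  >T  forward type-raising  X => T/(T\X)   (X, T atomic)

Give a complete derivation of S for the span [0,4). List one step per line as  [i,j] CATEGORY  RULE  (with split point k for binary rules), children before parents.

[0,4] S   >
  [0,3] S/(S\PP)   <
    [0,2] NP   <
      [0,1] "on" : S
      [1,2] "chased" : NP\S
    [2,3] "map" : (S/(S\PP))\NP
  [3,4] "dog" : S\PP

[0,1] S  lex  "on"
[1,2] NP\S  lex  "chased"
[0,2] NP  <  k=1
[2,3] (S/(S\PP))\NP  lex  "map"
[0,3] S/(S\PP)  <  k=2
[3,4] S\PP  lex  "dog"
[0,4] S  >  k=3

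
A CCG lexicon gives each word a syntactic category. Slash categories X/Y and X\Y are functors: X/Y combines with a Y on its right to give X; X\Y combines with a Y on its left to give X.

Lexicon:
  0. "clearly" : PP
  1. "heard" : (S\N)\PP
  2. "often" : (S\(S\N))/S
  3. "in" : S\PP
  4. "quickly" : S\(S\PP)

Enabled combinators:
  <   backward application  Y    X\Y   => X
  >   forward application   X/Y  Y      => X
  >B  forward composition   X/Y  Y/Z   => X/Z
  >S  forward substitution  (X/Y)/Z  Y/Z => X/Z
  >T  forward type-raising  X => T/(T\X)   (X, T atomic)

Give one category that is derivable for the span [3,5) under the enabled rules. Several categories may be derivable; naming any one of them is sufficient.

S

[0,5] S   <
  [0,2] S\N   <
    [0,1] "clearly" : PP
    [1,2] "heard" : (S\N)\PP
  [2,5] S\(S\N)   >
    [2,3] "often" : (S\(S\N))/S
    [3,5] S   <
      [3,4] "in" : S\PP
      [4,5] "quickly" : S\(S\PP)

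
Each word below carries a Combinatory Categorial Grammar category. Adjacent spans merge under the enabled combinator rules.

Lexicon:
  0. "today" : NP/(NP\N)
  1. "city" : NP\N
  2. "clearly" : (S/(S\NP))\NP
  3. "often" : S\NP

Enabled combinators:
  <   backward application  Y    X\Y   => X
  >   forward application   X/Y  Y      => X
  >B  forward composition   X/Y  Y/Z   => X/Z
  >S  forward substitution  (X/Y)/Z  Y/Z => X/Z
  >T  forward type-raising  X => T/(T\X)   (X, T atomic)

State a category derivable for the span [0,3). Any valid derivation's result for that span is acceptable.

S/(S\NP)

[0,4] S   >
  [0,3] S/(S\NP)   <
    [0,2] NP   >
      [0,1] "today" : NP/(NP\N)
      [1,2] "city" : NP\N
    [2,3] "clearly" : (S/(S\NP))\NP
  [3,4] "often" : S\NP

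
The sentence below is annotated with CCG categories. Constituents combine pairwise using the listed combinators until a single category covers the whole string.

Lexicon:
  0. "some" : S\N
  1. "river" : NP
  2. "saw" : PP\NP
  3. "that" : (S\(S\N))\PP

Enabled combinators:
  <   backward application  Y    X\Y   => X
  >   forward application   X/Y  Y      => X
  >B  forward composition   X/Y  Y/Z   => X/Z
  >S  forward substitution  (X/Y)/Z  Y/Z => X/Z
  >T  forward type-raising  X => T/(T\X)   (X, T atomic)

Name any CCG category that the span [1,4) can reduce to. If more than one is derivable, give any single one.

[0,4] S   <
  [0,1] "some" : S\N
  [1,4] S\(S\N)   <
    [1,3] PP   >
      [1,2] PP/(PP\NP)   >T
        [1,2] "river" : NP
      [2,3] "saw" : PP\NP
    [3,4] "that" : (S\(S\N))\PP

S\(S\N)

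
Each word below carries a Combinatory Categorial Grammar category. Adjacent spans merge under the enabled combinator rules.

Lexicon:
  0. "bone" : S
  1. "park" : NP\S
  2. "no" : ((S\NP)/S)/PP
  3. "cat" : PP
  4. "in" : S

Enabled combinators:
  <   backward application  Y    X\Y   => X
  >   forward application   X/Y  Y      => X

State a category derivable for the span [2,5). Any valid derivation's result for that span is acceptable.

S\NP

[0,5] S   <
  [0,2] NP   <
    [0,1] "bone" : S
    [1,2] "park" : NP\S
  [2,5] S\NP   >
    [2,4] (S\NP)/S   >
      [2,3] "no" : ((S\NP)/S)/PP
      [3,4] "cat" : PP
    [4,5] "in" : S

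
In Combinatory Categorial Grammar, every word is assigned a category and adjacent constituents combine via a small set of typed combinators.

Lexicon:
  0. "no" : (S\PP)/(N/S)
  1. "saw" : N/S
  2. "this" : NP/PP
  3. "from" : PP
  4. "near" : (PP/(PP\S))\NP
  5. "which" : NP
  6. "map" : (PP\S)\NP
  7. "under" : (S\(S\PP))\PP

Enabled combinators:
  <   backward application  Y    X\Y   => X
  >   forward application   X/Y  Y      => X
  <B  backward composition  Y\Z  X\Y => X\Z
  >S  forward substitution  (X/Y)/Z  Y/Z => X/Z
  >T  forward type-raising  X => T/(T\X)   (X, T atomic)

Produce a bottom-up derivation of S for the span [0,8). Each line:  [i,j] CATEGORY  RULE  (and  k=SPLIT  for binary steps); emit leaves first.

[0,8] S   <
  [0,2] S\PP   >
    [0,1] "no" : (S\PP)/(N/S)
    [1,2] "saw" : N/S
  [2,8] S\(S\PP)   <
    [2,7] PP   >
      [2,5] PP/(PP\S)   <
        [2,4] NP   >
          [2,3] "this" : NP/PP
          [3,4] "from" : PP
        [4,5] "near" : (PP/(PP\S))\NP
      [5,7] PP\S   <
        [5,6] "which" : NP
        [6,7] "map" : (PP\S)\NP
    [7,8] "under" : (S\(S\PP))\PP

[0,1] (S\PP)/(N/S)  lex  "no"
[1,2] N/S  lex  "saw"
[0,2] S\PP  >  k=1
[2,3] NP/PP  lex  "this"
[3,4] PP  lex  "from"
[2,4] NP  >  k=3
[4,5] (PP/(PP\S))\NP  lex  "near"
[2,5] PP/(PP\S)  <  k=4
[5,6] NP  lex  "which"
[6,7] (PP\S)\NP  lex  "map"
[5,7] PP\S  <  k=6
[2,7] PP  >  k=5
[7,8] (S\(S\PP))\PP  lex  "under"
[2,8] S\(S\PP)  <  k=7
[0,8] S  <  k=2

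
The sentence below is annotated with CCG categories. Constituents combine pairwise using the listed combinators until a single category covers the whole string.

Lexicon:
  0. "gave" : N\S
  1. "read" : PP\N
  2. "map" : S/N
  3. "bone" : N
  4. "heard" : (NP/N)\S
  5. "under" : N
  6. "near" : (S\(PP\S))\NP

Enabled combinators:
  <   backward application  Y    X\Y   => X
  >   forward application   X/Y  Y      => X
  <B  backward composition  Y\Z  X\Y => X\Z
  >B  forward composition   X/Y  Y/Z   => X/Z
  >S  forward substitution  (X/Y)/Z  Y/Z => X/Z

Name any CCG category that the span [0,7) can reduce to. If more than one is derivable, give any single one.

S

[0,7] S   <
  [0,2] PP\S   <B
    [0,1] "gave" : N\S
    [1,2] "read" : PP\N
  [2,7] S\(PP\S)   <
    [2,6] NP   >
      [2,5] NP/N   <
        [2,4] S   >
          [2,3] "map" : S/N
          [3,4] "bone" : N
        [4,5] "heard" : (NP/N)\S
      [5,6] "under" : N
    [6,7] "near" : (S\(PP\S))\NP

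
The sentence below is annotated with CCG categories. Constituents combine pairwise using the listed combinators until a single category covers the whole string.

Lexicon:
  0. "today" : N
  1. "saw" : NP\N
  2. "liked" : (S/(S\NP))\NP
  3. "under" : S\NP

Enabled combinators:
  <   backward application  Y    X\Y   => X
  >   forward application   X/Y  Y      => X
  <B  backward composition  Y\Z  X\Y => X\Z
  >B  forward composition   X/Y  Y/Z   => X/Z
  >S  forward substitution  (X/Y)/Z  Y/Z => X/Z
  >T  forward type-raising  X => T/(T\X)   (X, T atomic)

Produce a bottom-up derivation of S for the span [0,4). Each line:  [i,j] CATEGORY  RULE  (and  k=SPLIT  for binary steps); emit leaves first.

[0,4] S   >
  [0,3] S/(S\NP)   <
    [0,2] NP   <
      [0,1] "today" : N
      [1,2] "saw" : NP\N
    [2,3] "liked" : (S/(S\NP))\NP
  [3,4] "under" : S\NP

[0,1] N  lex  "today"
[1,2] NP\N  lex  "saw"
[0,2] NP  <  k=1
[2,3] (S/(S\NP))\NP  lex  "liked"
[0,3] S/(S\NP)  <  k=2
[3,4] S\NP  lex  "under"
[0,4] S  >  k=3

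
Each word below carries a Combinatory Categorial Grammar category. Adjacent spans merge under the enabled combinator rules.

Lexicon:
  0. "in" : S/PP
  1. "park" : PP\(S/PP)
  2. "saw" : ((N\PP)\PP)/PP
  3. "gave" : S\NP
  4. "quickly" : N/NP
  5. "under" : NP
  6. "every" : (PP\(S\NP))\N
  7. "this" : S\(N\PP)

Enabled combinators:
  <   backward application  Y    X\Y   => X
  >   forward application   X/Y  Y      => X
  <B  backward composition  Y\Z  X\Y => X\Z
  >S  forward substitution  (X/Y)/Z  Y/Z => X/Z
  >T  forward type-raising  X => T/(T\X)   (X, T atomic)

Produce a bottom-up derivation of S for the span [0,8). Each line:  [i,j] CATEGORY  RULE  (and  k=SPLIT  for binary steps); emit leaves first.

[0,8] S   <
  [0,2] PP   <
    [0,1] "in" : S/PP
    [1,2] "park" : PP\(S/PP)
  [2,8] S\PP   <B
    [2,7] (N\PP)\PP   >
      [2,3] "saw" : ((N\PP)\PP)/PP
      [3,7] PP   <
        [3,4] "gave" : S\NP
        [4,7] PP\(S\NP)   <
          [4,6] N   >
            [4,5] "quickly" : N/NP
            [5,6] "under" : NP
          [6,7] "every" : (PP\(S\NP))\N
    [7,8] "this" : S\(N\PP)

[0,1] S/PP  lex  "in"
[1,2] PP\(S/PP)  lex  "park"
[0,2] PP  <  k=1
[2,3] ((N\PP)\PP)/PP  lex  "saw"
[3,4] S\NP  lex  "gave"
[4,5] N/NP  lex  "quickly"
[5,6] NP  lex  "under"
[4,6] N  >  k=5
[6,7] (PP\(S\NP))\N  lex  "every"
[4,7] PP\(S\NP)  <  k=6
[3,7] PP  <  k=4
[2,7] (N\PP)\PP  >  k=3
[7,8] S\(N\PP)  lex  "this"
[2,8] S\PP  <B  k=7
[0,8] S  <  k=2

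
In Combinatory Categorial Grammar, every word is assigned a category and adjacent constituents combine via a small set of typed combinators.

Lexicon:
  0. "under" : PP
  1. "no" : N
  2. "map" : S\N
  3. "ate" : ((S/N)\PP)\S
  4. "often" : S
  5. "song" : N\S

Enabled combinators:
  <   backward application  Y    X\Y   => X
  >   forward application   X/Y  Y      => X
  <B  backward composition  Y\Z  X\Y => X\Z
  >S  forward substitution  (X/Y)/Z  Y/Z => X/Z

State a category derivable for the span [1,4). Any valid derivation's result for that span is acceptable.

(S/N)\PP

[0,6] S   >
  [0,4] S/N   <
    [0,1] "under" : PP
    [1,4] (S/N)\PP   <
      [1,3] S   <
        [1,2] "no" : N
        [2,3] "map" : S\N
      [3,4] "ate" : ((S/N)\PP)\S
  [4,6] N   <
    [4,5] "often" : S
    [5,6] "song" : N\S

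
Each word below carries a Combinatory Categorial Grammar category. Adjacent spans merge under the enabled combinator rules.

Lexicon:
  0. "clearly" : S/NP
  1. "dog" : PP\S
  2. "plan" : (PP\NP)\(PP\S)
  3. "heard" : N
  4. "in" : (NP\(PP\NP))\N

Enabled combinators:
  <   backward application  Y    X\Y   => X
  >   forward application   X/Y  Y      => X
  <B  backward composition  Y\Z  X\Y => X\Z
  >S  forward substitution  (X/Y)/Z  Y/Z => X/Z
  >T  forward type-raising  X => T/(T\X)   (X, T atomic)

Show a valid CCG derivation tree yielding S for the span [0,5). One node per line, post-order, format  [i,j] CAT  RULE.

[0,5] S   >
  [0,1] "clearly" : S/NP
  [1,5] NP   <
    [1,3] PP\NP   <
      [1,2] "dog" : PP\S
      [2,3] "plan" : (PP\NP)\(PP\S)
    [3,5] NP\(PP\NP)   <
      [3,4] "heard" : N
      [4,5] "in" : (NP\(PP\NP))\N

[0,1] S/NP  lex  "clearly"
[1,2] PP\S  lex  "dog"
[2,3] (PP\NP)\(PP\S)  lex  "plan"
[1,3] PP\NP  <  k=2
[3,4] N  lex  "heard"
[4,5] (NP\(PP\NP))\N  lex  "in"
[3,5] NP\(PP\NP)  <  k=4
[1,5] NP  <  k=3
[0,5] S  >  k=1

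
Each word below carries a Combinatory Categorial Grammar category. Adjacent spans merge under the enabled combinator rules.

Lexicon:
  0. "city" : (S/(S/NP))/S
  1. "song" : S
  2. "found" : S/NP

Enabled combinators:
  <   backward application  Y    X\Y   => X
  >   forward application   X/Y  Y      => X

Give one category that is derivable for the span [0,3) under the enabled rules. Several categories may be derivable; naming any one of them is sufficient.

[0,3] S   >
  [0,2] S/(S/NP)   >
    [0,1] "city" : (S/(S/NP))/S
    [1,2] "song" : S
  [2,3] "found" : S/NP

S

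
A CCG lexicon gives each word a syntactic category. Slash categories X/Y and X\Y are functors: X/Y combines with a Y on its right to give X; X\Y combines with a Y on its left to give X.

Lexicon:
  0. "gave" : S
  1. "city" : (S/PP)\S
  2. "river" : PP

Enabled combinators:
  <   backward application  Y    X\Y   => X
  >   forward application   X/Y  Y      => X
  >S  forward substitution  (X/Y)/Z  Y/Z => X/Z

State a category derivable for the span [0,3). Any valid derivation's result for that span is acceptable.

S

[0,3] S   >
  [0,2] S/PP   <
    [0,1] "gave" : S
    [1,2] "city" : (S/PP)\S
  [2,3] "river" : PP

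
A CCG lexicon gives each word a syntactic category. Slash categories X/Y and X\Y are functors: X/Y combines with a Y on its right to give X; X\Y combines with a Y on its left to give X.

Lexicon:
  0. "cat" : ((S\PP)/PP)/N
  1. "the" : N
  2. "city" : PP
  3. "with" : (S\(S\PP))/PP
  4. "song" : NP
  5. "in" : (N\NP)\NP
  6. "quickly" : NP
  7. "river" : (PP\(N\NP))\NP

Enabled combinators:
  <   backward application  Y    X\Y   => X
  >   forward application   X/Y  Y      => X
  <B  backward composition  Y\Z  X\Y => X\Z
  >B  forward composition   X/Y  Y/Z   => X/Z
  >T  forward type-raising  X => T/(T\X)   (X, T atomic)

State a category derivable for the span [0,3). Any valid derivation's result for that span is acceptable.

S\PP

[0,8] S   <
  [0,3] S\PP   >
    [0,2] (S\PP)/PP   >
      [0,1] "cat" : ((S\PP)/PP)/N
      [1,2] "the" : N
    [2,3] "city" : PP
  [3,8] S\(S\PP)   >
    [3,4] "with" : (S\(S\PP))/PP
    [4,8] PP   <
      [4,6] N\NP   <
        [4,5] "song" : NP
        [5,6] "in" : (N\NP)\NP
      [6,8] PP\(N\NP)   <
        [6,7] "quickly" : NP
        [7,8] "river" : (PP\(N\NP))\NP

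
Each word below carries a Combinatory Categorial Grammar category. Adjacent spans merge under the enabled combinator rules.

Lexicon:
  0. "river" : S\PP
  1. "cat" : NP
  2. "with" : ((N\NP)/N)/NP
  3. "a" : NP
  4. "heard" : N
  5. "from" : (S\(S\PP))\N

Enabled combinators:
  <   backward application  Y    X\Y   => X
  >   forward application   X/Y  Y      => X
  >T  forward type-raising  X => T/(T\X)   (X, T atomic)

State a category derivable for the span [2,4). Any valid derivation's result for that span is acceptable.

[0,6] S   <
  [0,1] "river" : S\PP
  [1,6] S\(S\PP)   <
    [1,5] N   <
      [1,2] "cat" : NP
      [2,5] N\NP   >
        [2,4] (N\NP)/N   >
          [2,3] "with" : ((N\NP)/N)/NP
          [3,4] "a" : NP
        [4,5] "heard" : N
    [5,6] "from" : (S\(S\PP))\N

(N\NP)/N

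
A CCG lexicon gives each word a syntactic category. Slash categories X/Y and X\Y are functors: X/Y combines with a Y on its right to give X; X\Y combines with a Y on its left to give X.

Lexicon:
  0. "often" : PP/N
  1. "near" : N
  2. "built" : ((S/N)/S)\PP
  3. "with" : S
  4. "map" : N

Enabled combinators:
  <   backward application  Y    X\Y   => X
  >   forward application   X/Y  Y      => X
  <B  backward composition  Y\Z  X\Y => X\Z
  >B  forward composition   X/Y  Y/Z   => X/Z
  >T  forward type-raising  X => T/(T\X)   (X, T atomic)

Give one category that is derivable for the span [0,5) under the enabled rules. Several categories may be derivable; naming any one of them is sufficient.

S

[0,5] S   >
  [0,4] S/N   >
    [0,3] (S/N)/S   <
      [0,2] PP   >
        [0,1] "often" : PP/N
        [1,2] "near" : N
      [2,3] "built" : ((S/N)/S)\PP
    [3,4] "with" : S
  [4,5] "map" : N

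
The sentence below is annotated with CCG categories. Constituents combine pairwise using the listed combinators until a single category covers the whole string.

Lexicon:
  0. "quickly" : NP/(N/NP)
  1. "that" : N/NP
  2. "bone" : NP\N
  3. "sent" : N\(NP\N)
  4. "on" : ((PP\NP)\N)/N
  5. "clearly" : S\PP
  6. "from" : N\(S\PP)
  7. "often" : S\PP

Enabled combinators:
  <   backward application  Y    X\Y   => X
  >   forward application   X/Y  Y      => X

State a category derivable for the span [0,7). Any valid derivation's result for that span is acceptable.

[0,8] S   <
  [0,7] PP   <
    [0,2] NP   >
      [0,1] "quickly" : NP/(N/NP)
      [1,2] "that" : N/NP
    [2,7] PP\NP   <
      [2,4] N   <
        [2,3] "bone" : NP\N
        [3,4] "sent" : N\(NP\N)
      [4,7] (PP\NP)\N   >
        [4,5] "on" : ((PP\NP)\N)/N
        [5,7] N   <
          [5,6] "clearly" : S\PP
          [6,7] "from" : N\(S\PP)
  [7,8] "often" : S\PP

PP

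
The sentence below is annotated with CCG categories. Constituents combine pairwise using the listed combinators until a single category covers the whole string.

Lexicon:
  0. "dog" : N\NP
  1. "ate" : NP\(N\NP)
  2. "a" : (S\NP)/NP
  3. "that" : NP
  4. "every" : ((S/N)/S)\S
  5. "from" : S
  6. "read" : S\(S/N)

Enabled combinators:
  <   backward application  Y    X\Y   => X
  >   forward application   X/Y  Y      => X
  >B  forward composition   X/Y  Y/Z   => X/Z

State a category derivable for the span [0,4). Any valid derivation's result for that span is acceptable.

[0,7] S   <
  [0,6] S/N   >
    [0,5] (S/N)/S   <
      [0,4] S   <
        [0,2] NP   <
          [0,1] "dog" : N\NP
          [1,2] "ate" : NP\(N\NP)
        [2,4] S\NP   >
          [2,3] "a" : (S\NP)/NP
          [3,4] "that" : NP
      [4,5] "every" : ((S/N)/S)\S
    [5,6] "from" : S
  [6,7] "read" : S\(S/N)

S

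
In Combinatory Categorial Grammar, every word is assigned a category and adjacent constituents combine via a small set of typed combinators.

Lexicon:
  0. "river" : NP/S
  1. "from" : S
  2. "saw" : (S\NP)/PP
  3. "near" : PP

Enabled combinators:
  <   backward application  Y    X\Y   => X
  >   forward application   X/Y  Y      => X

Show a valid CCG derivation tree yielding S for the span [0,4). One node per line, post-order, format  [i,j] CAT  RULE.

[0,4] S   <
  [0,2] NP   >
    [0,1] "river" : NP/S
    [1,2] "from" : S
  [2,4] S\NP   >
    [2,3] "saw" : (S\NP)/PP
    [3,4] "near" : PP

[0,1] NP/S  lex  "river"
[1,2] S  lex  "from"
[0,2] NP  >  k=1
[2,3] (S\NP)/PP  lex  "saw"
[3,4] PP  lex  "near"
[2,4] S\NP  >  k=3
[0,4] S  <  k=2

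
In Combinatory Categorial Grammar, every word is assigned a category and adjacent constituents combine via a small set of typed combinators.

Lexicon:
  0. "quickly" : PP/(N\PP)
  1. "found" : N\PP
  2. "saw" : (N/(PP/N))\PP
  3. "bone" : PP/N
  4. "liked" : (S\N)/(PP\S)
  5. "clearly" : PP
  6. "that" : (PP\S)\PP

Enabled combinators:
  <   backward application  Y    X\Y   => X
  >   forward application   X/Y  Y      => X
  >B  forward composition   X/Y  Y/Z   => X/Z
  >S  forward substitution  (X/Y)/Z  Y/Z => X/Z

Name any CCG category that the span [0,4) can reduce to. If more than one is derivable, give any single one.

N

[0,7] S   <
  [0,4] N   >
    [0,3] N/(PP/N)   <
      [0,2] PP   >
        [0,1] "quickly" : PP/(N\PP)
        [1,2] "found" : N\PP
      [2,3] "saw" : (N/(PP/N))\PP
    [3,4] "bone" : PP/N
  [4,7] S\N   >
    [4,5] "liked" : (S\N)/(PP\S)
    [5,7] PP\S   <
      [5,6] "clearly" : PP
      [6,7] "that" : (PP\S)\PP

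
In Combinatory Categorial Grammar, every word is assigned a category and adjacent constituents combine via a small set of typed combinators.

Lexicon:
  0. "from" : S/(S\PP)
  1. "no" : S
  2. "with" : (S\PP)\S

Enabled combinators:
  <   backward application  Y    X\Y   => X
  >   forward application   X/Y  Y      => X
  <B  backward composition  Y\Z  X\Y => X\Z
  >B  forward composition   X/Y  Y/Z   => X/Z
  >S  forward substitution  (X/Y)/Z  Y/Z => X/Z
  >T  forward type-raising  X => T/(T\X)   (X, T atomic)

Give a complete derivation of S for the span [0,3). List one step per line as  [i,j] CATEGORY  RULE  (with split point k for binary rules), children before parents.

[0,1] S/(S\PP)  lex  "from"
[1,2] S  lex  "no"
[2,3] (S\PP)\S  lex  "with"
[1,3] S\PP  <  k=2
[0,3] S  >  k=1

[0,3] S   >
  [0,1] "from" : S/(S\PP)
  [1,3] S\PP   <
    [1,2] "no" : S
    [2,3] "with" : (S\PP)\S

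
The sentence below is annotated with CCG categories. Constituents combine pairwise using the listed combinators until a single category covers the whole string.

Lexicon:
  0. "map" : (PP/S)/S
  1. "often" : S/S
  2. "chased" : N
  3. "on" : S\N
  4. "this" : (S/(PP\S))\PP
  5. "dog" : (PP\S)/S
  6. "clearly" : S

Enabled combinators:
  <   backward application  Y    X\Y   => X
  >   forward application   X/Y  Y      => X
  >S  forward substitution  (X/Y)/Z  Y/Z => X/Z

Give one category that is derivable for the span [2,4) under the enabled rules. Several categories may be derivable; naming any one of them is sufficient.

S

[0,7] S   >
  [0,5] S/(PP\S)   <
    [0,4] PP   >
      [0,2] PP/S   >S
        [0,1] "map" : (PP/S)/S
        [1,2] "often" : S/S
      [2,4] S   <
        [2,3] "chased" : N
        [3,4] "on" : S\N
    [4,5] "this" : (S/(PP\S))\PP
  [5,7] PP\S   >
    [5,6] "dog" : (PP\S)/S
    [6,7] "clearly" : S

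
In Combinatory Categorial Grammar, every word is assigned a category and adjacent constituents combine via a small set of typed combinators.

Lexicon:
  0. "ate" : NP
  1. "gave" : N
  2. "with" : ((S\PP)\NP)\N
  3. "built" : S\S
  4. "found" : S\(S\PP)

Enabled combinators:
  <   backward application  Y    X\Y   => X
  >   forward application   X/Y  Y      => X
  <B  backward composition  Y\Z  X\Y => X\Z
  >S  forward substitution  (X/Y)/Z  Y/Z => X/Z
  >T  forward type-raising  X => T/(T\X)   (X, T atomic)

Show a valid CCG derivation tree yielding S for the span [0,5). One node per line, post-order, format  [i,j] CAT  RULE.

[0,5] S   <
  [0,4] S\PP   <B
    [0,3] S\PP   <
      [0,1] "ate" : NP
      [1,3] (S\PP)\NP   <
        [1,2] "gave" : N
        [2,3] "with" : ((S\PP)\NP)\N
    [3,4] "built" : S\S
  [4,5] "found" : S\(S\PP)

[0,1] NP  lex  "ate"
[1,2] N  lex  "gave"
[2,3] ((S\PP)\NP)\N  lex  "with"
[1,3] (S\PP)\NP  <  k=2
[0,3] S\PP  <  k=1
[3,4] S\S  lex  "built"
[0,4] S\PP  <B  k=3
[4,5] S\(S\PP)  lex  "found"
[0,5] S  <  k=4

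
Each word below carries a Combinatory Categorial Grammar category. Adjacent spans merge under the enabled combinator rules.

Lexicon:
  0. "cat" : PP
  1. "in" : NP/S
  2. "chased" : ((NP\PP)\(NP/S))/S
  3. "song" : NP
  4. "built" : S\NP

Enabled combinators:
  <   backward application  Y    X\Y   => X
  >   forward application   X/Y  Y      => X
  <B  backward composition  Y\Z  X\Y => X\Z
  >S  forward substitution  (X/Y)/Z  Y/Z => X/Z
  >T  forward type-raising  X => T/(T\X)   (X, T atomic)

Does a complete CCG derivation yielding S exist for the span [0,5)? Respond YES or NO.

PP NP/S ((NP\PP)\(NP/S))/S NP S\NP
CKY chart[0,5] = {N/(N\NP), NP, NP/(NP\NP), PP/(PP\NP), S/(S\NP)}; S ∉ chart

NO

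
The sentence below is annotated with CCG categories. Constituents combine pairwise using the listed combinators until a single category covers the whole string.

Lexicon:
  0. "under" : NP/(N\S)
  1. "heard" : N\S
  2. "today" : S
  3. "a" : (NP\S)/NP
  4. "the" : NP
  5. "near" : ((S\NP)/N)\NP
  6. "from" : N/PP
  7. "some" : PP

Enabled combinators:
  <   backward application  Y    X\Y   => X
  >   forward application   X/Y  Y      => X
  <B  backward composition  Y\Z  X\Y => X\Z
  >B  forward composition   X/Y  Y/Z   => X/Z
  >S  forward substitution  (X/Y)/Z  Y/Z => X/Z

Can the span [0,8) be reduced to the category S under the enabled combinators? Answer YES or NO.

[0,8] S   <
  [0,2] NP   >
    [0,1] "under" : NP/(N\S)
    [1,2] "heard" : N\S
  [2,8] S\NP   >
    [2,6] (S\NP)/N   <
      [2,5] NP   <
        [2,3] "today" : S
        [3,5] NP\S   >
          [3,4] "a" : (NP\S)/NP
          [4,5] "the" : NP
      [5,6] "near" : ((S\NP)/N)\NP
    [6,8] N   >
      [6,7] "from" : N/PP
      [7,8] "some" : PP

YES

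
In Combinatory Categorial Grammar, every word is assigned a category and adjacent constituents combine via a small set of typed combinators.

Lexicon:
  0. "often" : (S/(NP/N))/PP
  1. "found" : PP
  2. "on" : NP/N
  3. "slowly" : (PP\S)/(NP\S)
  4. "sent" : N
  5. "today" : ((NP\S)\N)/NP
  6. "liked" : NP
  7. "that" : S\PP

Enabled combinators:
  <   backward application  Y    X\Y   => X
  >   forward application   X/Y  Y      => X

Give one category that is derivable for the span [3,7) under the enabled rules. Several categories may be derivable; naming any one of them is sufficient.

PP\S

[0,8] S   <
  [0,7] PP   <
    [0,3] S   >
      [0,2] S/(NP/N)   >
        [0,1] "often" : (S/(NP/N))/PP
        [1,2] "found" : PP
      [2,3] "on" : NP/N
    [3,7] PP\S   >
      [3,4] "slowly" : (PP\S)/(NP\S)
      [4,7] NP\S   <
        [4,5] "sent" : N
        [5,7] (NP\S)\N   >
          [5,6] "today" : ((NP\S)\N)/NP
          [6,7] "liked" : NP
  [7,8] "that" : S\PP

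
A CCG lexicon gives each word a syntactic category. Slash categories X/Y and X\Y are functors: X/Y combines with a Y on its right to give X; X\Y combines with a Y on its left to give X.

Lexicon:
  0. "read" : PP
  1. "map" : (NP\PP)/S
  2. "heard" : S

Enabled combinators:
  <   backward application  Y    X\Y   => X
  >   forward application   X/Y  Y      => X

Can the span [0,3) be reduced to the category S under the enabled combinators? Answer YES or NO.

NO

PP (NP\PP)/S S
CKY chart[0,3] = {NP}; S ∉ chart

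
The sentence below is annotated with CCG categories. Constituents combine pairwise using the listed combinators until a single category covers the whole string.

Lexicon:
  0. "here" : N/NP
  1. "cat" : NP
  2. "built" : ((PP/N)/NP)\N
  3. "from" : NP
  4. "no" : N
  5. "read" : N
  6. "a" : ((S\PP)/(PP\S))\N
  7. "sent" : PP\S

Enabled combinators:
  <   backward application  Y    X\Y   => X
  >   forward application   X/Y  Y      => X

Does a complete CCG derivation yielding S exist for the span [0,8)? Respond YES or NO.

[0,8] S   <
  [0,5] PP   >
    [0,4] PP/N   >
      [0,3] (PP/N)/NP   <
        [0,2] N   >
          [0,1] "here" : N/NP
          [1,2] "cat" : NP
        [2,3] "built" : ((PP/N)/NP)\N
      [3,4] "from" : NP
    [4,5] "no" : N
  [5,8] S\PP   >
    [5,7] (S\PP)/(PP\S)   <
      [5,6] "read" : N
      [6,7] "a" : ((S\PP)/(PP\S))\N
    [7,8] "sent" : PP\S

YES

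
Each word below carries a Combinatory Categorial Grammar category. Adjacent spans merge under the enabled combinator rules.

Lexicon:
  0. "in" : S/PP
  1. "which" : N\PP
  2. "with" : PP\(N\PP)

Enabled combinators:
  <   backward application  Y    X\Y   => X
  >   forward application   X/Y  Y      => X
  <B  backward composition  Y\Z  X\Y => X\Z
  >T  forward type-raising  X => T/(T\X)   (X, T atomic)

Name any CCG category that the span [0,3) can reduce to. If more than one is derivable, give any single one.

[0,3] S   >
  [0,1] "in" : S/PP
  [1,3] PP   <
    [1,2] "which" : N\PP
    [2,3] "with" : PP\(N\PP)

S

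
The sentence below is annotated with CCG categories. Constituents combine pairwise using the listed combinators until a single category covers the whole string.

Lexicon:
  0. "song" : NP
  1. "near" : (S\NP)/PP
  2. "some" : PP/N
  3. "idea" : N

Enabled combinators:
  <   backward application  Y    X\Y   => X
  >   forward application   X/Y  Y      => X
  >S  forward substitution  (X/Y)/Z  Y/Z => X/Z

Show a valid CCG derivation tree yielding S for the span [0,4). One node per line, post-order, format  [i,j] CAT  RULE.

[0,1] NP  lex  "song"
[1,2] (S\NP)/PP  lex  "near"
[2,3] PP/N  lex  "some"
[3,4] N  lex  "idea"
[2,4] PP  >  k=3
[1,4] S\NP  >  k=2
[0,4] S  <  k=1

[0,4] S   <
  [0,1] "song" : NP
  [1,4] S\NP   >
    [1,2] "near" : (S\NP)/PP
    [2,4] PP   >
      [2,3] "some" : PP/N
      [3,4] "idea" : N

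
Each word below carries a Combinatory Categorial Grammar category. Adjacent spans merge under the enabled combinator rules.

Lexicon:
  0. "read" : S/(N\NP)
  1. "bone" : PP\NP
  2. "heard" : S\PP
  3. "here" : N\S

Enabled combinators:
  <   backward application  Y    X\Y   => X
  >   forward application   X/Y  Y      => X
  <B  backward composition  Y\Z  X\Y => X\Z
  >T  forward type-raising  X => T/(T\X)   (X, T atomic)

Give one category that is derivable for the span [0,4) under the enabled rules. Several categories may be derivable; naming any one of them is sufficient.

S

[0,4] S   >
  [0,1] "read" : S/(N\NP)
  [1,4] N\NP   <B
    [1,2] "bone" : PP\NP
    [2,4] N\PP   <B
      [2,3] "heard" : S\PP
      [3,4] "here" : N\S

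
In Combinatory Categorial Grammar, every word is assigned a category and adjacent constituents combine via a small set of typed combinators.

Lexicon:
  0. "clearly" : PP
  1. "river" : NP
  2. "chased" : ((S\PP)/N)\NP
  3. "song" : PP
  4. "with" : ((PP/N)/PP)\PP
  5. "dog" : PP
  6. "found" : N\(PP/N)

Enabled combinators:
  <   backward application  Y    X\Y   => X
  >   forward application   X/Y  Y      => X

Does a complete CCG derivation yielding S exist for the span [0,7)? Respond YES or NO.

YES

[0,7] S   <
  [0,1] "clearly" : PP
  [1,7] S\PP   >
    [1,3] (S\PP)/N   <
      [1,2] "river" : NP
      [2,3] "chased" : ((S\PP)/N)\NP
    [3,7] N   <
      [3,6] PP/N   >
        [3,5] (PP/N)/PP   <
          [3,4] "song" : PP
          [4,5] "with" : ((PP/N)/PP)\PP
        [5,6] "dog" : PP
      [6,7] "found" : N\(PP/N)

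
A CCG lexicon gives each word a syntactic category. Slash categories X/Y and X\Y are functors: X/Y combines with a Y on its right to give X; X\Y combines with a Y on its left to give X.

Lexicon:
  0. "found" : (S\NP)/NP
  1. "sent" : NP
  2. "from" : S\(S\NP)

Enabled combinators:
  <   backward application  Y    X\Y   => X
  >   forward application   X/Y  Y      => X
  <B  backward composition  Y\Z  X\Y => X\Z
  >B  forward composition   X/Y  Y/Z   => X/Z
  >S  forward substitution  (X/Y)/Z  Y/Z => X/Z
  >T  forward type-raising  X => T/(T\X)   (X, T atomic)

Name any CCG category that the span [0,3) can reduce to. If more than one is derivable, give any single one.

[0,3] S   <
  [0,2] S\NP   >
    [0,1] "found" : (S\NP)/NP
    [1,2] "sent" : NP
  [2,3] "from" : S\(S\NP)

S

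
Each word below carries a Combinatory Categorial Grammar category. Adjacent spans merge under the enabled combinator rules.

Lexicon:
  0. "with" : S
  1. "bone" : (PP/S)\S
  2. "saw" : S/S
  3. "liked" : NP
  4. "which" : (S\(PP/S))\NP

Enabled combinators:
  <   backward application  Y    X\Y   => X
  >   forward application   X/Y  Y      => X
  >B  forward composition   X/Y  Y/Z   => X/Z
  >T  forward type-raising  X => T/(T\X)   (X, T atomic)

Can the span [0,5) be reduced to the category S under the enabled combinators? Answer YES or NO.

[0,5] S   <
  [0,3] PP/S   >B
    [0,2] PP/S   <
      [0,1] "with" : S
      [1,2] "bone" : (PP/S)\S
    [2,3] "saw" : S/S
  [3,5] S\(PP/S)   <
    [3,4] "liked" : NP
    [4,5] "which" : (S\(PP/S))\NP

YES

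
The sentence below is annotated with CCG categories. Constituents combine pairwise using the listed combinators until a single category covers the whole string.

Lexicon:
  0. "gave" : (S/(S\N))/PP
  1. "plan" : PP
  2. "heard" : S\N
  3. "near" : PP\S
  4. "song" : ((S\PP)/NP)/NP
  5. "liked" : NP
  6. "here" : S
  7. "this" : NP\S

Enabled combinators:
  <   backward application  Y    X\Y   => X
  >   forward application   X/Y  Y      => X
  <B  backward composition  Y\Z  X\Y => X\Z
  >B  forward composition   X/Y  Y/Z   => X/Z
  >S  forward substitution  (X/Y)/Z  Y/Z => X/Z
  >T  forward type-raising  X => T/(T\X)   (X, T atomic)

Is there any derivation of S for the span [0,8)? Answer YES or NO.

[0,8] S   <
  [0,4] PP   <
    [0,3] S   >
      [0,2] S/(S\N)   >
        [0,1] "gave" : (S/(S\N))/PP
        [1,2] "plan" : PP
      [2,3] "heard" : S\N
    [3,4] "near" : PP\S
  [4,8] S\PP   >
    [4,6] (S\PP)/NP   >
      [4,5] "song" : ((S\PP)/NP)/NP
      [5,6] "liked" : NP
    [6,8] NP   >
      [6,7] NP/(NP\S)   >T
        [6,7] "here" : S
      [7,8] "this" : NP\S

YES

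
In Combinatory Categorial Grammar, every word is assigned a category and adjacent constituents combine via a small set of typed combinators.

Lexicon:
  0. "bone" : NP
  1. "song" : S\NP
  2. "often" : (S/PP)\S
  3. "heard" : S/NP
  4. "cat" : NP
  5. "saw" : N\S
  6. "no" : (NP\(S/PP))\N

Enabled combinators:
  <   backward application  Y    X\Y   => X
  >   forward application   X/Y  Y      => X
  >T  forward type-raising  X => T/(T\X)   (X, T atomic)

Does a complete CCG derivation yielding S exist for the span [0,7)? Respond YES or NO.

NO

NP S\NP (S/PP)\S S/NP NP N\S (NP\(S/PP))\N
CKY chart[0,7] = {N/(N\NP), NP, NP/(NP\NP), PP/(PP\NP), S/(S\NP)}; S ∉ chart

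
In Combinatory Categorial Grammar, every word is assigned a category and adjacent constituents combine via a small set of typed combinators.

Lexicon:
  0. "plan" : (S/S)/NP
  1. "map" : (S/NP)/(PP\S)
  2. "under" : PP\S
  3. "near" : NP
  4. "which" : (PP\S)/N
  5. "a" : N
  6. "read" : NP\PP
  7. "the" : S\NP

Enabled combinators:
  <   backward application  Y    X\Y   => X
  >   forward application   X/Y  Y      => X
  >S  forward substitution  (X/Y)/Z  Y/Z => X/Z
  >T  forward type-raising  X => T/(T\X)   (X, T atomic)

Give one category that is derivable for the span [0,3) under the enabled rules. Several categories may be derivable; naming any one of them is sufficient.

S/NP

[0,8] S   <
  [0,7] NP   <
    [0,6] PP   <
      [0,4] S   >
        [0,3] S/NP   >S
          [0,1] "plan" : (S/S)/NP
          [1,3] S/NP   >
            [1,2] "map" : (S/NP)/(PP\S)
            [2,3] "under" : PP\S
        [3,4] "near" : NP
      [4,6] PP\S   >
        [4,5] "which" : (PP\S)/N
        [5,6] "a" : N
    [6,7] "read" : NP\PP
  [7,8] "the" : S\NP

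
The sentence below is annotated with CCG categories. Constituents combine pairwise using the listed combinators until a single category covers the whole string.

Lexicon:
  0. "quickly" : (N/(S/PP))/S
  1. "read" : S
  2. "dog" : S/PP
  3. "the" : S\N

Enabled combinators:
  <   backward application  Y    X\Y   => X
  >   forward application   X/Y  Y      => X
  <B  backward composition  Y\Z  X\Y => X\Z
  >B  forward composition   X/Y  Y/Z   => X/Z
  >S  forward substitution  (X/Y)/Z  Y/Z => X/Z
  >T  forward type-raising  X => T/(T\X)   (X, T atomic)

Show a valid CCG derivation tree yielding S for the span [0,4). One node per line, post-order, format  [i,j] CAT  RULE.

[0,1] (N/(S/PP))/S  lex  "quickly"
[1,2] S  lex  "read"
[0,2] N/(S/PP)  >  k=1
[2,3] S/PP  lex  "dog"
[0,3] N  >  k=2
[3,4] S\N  lex  "the"
[0,4] S  <  k=3

[0,4] S   <
  [0,3] N   >
    [0,2] N/(S/PP)   >
      [0,1] "quickly" : (N/(S/PP))/S
      [1,2] "read" : S
    [2,3] "dog" : S/PP
  [3,4] "the" : S\N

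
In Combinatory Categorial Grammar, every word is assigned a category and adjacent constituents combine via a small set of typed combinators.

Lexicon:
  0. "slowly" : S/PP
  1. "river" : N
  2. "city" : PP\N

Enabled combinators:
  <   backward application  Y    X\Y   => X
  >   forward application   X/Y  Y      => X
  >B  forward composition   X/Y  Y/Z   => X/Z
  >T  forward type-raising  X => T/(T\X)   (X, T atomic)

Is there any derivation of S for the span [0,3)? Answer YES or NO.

[0,3] S   >
  [0,1] "slowly" : S/PP
  [1,3] PP   <
    [1,2] "river" : N
    [2,3] "city" : PP\N

YES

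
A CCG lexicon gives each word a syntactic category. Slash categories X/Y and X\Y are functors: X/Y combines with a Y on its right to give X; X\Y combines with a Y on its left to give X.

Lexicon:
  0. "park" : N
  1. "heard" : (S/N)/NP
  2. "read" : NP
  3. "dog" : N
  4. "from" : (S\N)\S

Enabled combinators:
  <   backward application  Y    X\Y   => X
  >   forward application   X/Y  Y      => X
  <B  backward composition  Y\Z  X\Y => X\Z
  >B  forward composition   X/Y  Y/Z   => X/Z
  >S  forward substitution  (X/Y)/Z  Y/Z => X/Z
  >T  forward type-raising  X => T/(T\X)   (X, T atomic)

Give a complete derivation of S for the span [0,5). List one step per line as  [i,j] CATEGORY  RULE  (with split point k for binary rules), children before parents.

[0,1] N  lex  "park"
[0,1] S/(S\N)  >T
[1,2] (S/N)/NP  lex  "heard"
[2,3] NP  lex  "read"
[1,3] S/N  >  k=2
[3,4] N  lex  "dog"
[1,4] S  >  k=3
[4,5] (S\N)\S  lex  "from"
[1,5] S\N  <  k=4
[0,5] S  >  k=1

[0,5] S   >
  [0,1] S/(S\N)   >T
    [0,1] "park" : N
  [1,5] S\N   <
    [1,4] S   >
      [1,3] S/N   >
        [1,2] "heard" : (S/N)/NP
        [2,3] "read" : NP
      [3,4] "dog" : N
    [4,5] "from" : (S\N)\S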